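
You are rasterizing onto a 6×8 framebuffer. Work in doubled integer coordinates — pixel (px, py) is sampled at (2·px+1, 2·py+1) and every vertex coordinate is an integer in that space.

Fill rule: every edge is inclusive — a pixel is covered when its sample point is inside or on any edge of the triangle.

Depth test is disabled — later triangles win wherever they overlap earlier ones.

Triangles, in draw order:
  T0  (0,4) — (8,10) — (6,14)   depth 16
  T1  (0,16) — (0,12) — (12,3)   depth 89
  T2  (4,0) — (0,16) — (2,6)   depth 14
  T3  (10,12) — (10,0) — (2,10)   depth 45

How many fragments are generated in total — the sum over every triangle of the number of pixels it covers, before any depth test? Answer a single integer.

T0:
  2·area = 44
  edge (0, 4)→(8, 10): d=(8,6) inclusive
  edge (8, 10)→(6, 14): d=(-2,4) inclusive
  edge (6, 14)→(0, 4): d=(-6,-10) inclusive
    (0,2)@(1, 5): e=[2,38,4] → #
    (1,2)@(3, 5): e=[-10,30,24] → ·
    (0,3)@(1, 7): e=[18,34,-8] → ·
    (1,3)@(3, 7): e=[6,26,12] → #
    (2,3)@(5, 7): e=[-6,18,32] → ·
    (1,4)@(3, 9): e=[22,22,0] → #  [on edge]
    (2,4)@(5, 9): e=[10,14,20] → #
    (3,4)@(7, 9): e=[-2,6,40] → ·
    (1,5)@(3, 11): e=[38,18,-12] → ·
    (2,5)@(5, 11): e=[26,10,8] → #
    (3,5)@(7, 11): e=[14,2,28] → #
    (4,5)@(9, 11): e=[2,-6,48] → ·
  covered (6 px):
    · · · · · ·
    · · · · · ·
    # · · · · ·
    · # · · · ·
    · # # · · ·
    · · # # · ·
    · · · · · ·
    · · · · · ·
T1:
  2·area = 48
  edge (0, 16)→(0, 12): d=(0,-4) inclusive
  edge (0, 12)→(12, 3): d=(12,-9) inclusive
  edge (12, 3)→(0, 16): d=(-12,13) inclusive
    (3,3)@(7, 7): e=[28,3,17] → #
    (4,3)@(9, 7): e=[36,21,-9] → ·
    (2,4)@(5, 9): e=[20,9,19] → #
    (3,4)@(7, 9): e=[28,27,-7] → ·
    (1,5)@(3, 11): e=[12,15,21] → #
    (2,5)@(5, 11): e=[20,33,-5] → ·
    (0,6)@(1, 13): e=[4,21,23] → #
    (1,6)@(3, 13): e=[12,39,-3] → ·
    (0,7)@(1, 15): e=[4,45,-1] → ·
  covered (4 px):
    · · · · · ·
    · · · · · ·
    · · · · · ·
    · · · # · ·
    · · # · · ·
    · # · · · ·
    # · · · · ·
    · · · · · ·
T2:
  2·area = 8
  edge (4, 0)→(0, 16): d=(-4,16) inclusive
  edge (0, 16)→(2, 6): d=(2,-10) inclusive
  edge (2, 6)→(4, 0): d=(2,-6) inclusive
    (1,0)@(3, 1): e=[12,0,-4] → ·  [on edge]
    (1,1)@(3, 3): e=[4,4,0] → #  [on edge]
    (2,1)@(5, 3): e=[-28,24,12] → ·
    (1,2)@(3, 5): e=[-4,8,4] → ·
    (0,4)@(1, 9): e=[12,-4,0] → ·  [on edge]
    (0,5)@(1, 11): e=[4,0,4] → #  [on edge]
    (1,5)@(3, 11): e=[-28,20,16] → ·
    (0,6)@(1, 13): e=[-4,4,8] → ·
  covered (2 px):
    · · · · · ·
    · # · · · ·
    · · · · · ·
    · · · · · ·
    · · · · · ·
    # · · · · ·
    · · · · · ·
    · · · · · ·
T3:
  2·area = 96  (B↔C swapped to make it positive)
  edge (10, 12)→(2, 10): d=(-8,-2) inclusive
  edge (2, 10)→(10, 0): d=(8,-10) inclusive
  edge (10, 0)→(10, 12): d=(0,12) inclusive
    (4,1)@(9, 3): e=[70,14,12] → #
    (5,1)@(11, 3): e=[74,34,-12] → ·
    (3,2)@(7, 5): e=[50,10,36] → #
    (5,2)@(11, 5): e=[58,50,-12] → ·
    (2,3)@(5, 7): e=[30,6,60] → #
    (5,3)@(11, 7): e=[42,66,-12] → ·
    (1,4)@(3, 9): e=[10,2,84] → #
    (5,4)@(11, 9): e=[26,82,-12] → ·
    (1,5)@(3, 11): e=[-6,18,84] → ·
    (2,5)@(5, 11): e=[-2,38,60] → ·
    (3,5)@(7, 11): e=[2,58,36] → #
    (5,5)@(11, 11): e=[10,98,-12] → ·
  covered (12 px):
    · · · · · ·
    · · · · # ·
    · · · # # ·
    · · # # # ·
    · # # # # ·
    · · · # # ·
    · · · · · ·
    · · · · · ·

Final: 24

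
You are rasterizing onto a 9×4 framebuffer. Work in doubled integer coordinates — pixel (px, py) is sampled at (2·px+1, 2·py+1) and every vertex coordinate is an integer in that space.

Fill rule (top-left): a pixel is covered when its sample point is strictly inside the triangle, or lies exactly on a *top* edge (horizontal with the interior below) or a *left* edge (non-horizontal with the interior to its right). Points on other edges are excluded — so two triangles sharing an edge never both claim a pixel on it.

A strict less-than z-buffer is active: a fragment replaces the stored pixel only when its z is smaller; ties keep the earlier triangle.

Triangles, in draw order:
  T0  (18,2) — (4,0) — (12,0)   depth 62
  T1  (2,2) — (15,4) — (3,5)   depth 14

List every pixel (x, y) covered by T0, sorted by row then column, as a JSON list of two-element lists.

T0:
  2·area = 16
  edge (18, 2)→(4, 0): d=(-14,-2) top-left  bias=+0
  edge (4, 0)→(12, 0): d=(8,0) top-left  bias=+0
  edge (12, 0)→(18, 2): d=(6,2) right/bottom  bias=-1
    (5,0)@(11, 1): e=[0,8,8] → X  [on edge]
    (6,0)@(13, 1): e=[4,8,4] → X
    (7,0)@(15, 1): e=[8,8,0] → .  [on edge]
    (5,1)@(11, 3): e=[-28,24,20] → .
    (6,1)@(13, 3): e=[-24,24,16] → .
  covered (2 px):
    . . . . . X X . .
    . . . . . . . . .
    . . . . . . . . .
    . . . . . . . . .
T1:
  2·area = 37
  edge (2, 2)→(15, 4): d=(13,2) right/bottom  bias=-1
  edge (15, 4)→(3, 5): d=(-12,1) right/bottom  bias=-1
  edge (3, 5)→(2, 2): d=(-1,-3) top-left  bias=+0
    (1,1)@(3, 3): e=[11,24,2] → X
    (2,1)@(5, 3): e=[7,22,8] → X
    (3,1)@(7, 3): e=[3,20,14] → X
    (4,1)@(9, 3): e=[-1,18,20] → .
    (1,2)@(3, 5): e=[37,0,0] → .  [on edge]
    (2,2)@(5, 5): e=[33,-2,6] → .
    (3,2)@(7, 5): e=[29,-4,12] → .
  covered (3 px):
    . . . . . . . . .
    . X X X . . . . .
    . . . . . . . . .
    . . . . . . . . .

Result: [[5,0],[6,0]]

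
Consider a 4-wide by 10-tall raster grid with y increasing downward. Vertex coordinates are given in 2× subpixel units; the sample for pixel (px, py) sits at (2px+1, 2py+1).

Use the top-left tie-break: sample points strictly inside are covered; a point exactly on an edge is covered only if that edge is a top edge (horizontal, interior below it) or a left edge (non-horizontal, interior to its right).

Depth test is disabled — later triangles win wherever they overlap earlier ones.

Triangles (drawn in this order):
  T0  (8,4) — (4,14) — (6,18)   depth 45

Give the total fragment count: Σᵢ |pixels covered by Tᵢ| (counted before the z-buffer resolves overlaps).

T0:
  2·area = 36  (B↔C swapped to make it positive)
  edge (8, 4)→(6, 18): d=(-2,14) right/bottom  bias=-1
  edge (6, 18)→(4, 14): d=(-2,-4) top-left  bias=+0
  edge (4, 14)→(8, 4): d=(4,-10) top-left  bias=+0
    (3,3)@(7, 7): e=[8,26,2] → #
    (3,4)@(7, 9): e=[4,22,10] → #
    (3,5)@(7, 11): e=[0,18,18] → ·  [on edge]
    (2,6)@(5, 13): e=[24,6,6] → #
    (3,6)@(7, 13): e=[-4,14,26] → ·
    (2,7)@(5, 15): e=[20,2,14] → #
    (3,7)@(7, 15): e=[-8,10,34] → ·
    (2,8)@(5, 17): e=[16,-2,22] → ·
  covered (4 px):
    · · · ·
    · · · ·
    · · · ·
    · · · #
    · · · #
    · · · ·
    · · # ·
    · · # ·
    · · · ·
    · · · ·

Final: 4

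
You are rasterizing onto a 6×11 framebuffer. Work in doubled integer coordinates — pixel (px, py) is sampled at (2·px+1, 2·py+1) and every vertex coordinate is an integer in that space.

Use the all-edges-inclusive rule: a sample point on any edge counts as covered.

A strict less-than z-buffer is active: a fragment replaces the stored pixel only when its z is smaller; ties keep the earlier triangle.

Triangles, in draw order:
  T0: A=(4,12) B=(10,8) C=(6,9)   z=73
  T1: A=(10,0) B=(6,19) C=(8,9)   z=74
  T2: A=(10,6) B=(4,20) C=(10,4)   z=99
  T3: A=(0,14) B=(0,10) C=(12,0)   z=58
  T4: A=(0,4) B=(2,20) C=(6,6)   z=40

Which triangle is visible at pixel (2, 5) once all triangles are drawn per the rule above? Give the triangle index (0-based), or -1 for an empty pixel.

T0:
  2·area = 10  (B↔C swapped to make it positive)
  edge (4, 12)→(6, 9): d=(2,-3) inclusive
  edge (6, 9)→(10, 8): d=(4,-1) inclusive
  edge (10, 8)→(4, 12): d=(-6,4) inclusive
    (3,4)@(7, 9): e=[3,1,6] → █
    (4,4)@(9, 9): e=[9,3,-2] → ·
    (2,5)@(5, 11): e=[1,7,2] → █
    (3,5)@(7, 11): e=[7,9,-6] → ·
    (2,6)@(5, 13): e=[5,15,-10] → ·
  covered (2 px):
    · · · · · ·
    · · · · · ·
    · · · · · ·
    · · · · · ·
    · · · █ · ·
    · · █ · · ·
    · · · · · ·
    · · · · · ·
    · · · · · ·
    · · · · · ·
    · · · · · ·
T1:
  2·area = 2
  edge (10, 0)→(6, 19): d=(-4,19) inclusive
  edge (6, 19)→(8, 9): d=(2,-10) inclusive
  edge (8, 9)→(10, 0): d=(2,-9) inclusive
  covered (0 px):
    · · · · · ·
    · · · · · ·
    · · · · · ·
    · · · · · ·
    · · · · · ·
    · · · · · ·
    · · · · · ·
    · · · · · ·
    · · · · · ·
    · · · · · ·
    · · · · · ·
T2:
  2·area = 12
  edge (10, 6)→(4, 20): d=(-6,14) inclusive
  edge (4, 20)→(10, 4): d=(6,-16) inclusive
  edge (10, 4)→(10, 6): d=(0,2) inclusive
    (4,3)@(9, 7): e=[8,2,2] → █
    (5,3)@(11, 7): e=[-20,34,-2] → ·
    (4,4)@(9, 9): e=[-4,14,2] → ·
    (3,6)@(7, 13): e=[0,6,6] → █  [on edge]
    (4,6)@(9, 13): e=[-28,38,2] → ·
    (3,7)@(7, 15): e=[-12,18,6] → ·
  covered (2 px):
    · · · · · ·
    · · · · · ·
    · · · · · ·
    · · · · █ ·
    · · · · · ·
    · · · · · ·
    · · · █ · ·
    · · · · · ·
    · · · · · ·
    · · · · · ·
    · · · · · ·
T3:
  2·area = 48
  edge (0, 14)→(0, 10): d=(0,-4) inclusive
  edge (0, 10)→(12, 0): d=(12,-10) inclusive
  edge (12, 0)→(0, 14): d=(-12,14) inclusive
    (5,0)@(11, 1): e=[44,2,2] → █
    (4,1)@(9, 3): e=[36,6,6] → █
    (5,1)@(11, 3): e=[44,26,-22] → ·
    (3,2)@(7, 5): e=[28,10,10] → █
    (4,2)@(9, 5): e=[36,30,-18] → ·
    (2,3)@(5, 7): e=[20,14,14] → █
    (3,3)@(7, 7): e=[28,34,-14] → ·
    (1,4)@(3, 9): e=[12,18,18] → █
    (2,4)@(5, 9): e=[20,38,-10] → ·
    (0,5)@(1, 11): e=[4,22,22] → █
    (1,5)@(3, 11): e=[12,42,-6] → ·
    (0,6)@(1, 13): e=[4,46,-2] → ·
  covered (6 px):
    · · · · · █
    · · · · █ ·
    · · · █ · ·
    · · █ · · ·
    · █ · · · ·
    █ · · · · ·
    · · · · · ·
    · · · · · ·
    · · · · · ·
    · · · · · ·
    · · · · · ·
T4:
  2·area = 92  (B↔C swapped to make it positive)
  edge (0, 4)→(6, 6): d=(6,2) inclusive
  edge (6, 6)→(2, 20): d=(-4,14) inclusive
  edge (2, 20)→(0, 4): d=(-2,-16) inclusive
    (0,2)@(1, 5): e=[4,74,14] → █
    (1,2)@(3, 5): e=[0,46,46] → █  [on edge]
    (2,2)@(5, 5): e=[-4,18,78] → ·
    (0,3)@(1, 7): e=[16,66,10] → █
    (2,3)@(5, 7): e=[8,10,74] → █
    (3,3)@(7, 7): e=[4,-18,106] → ·
    (4,3)@(9, 7): e=[0,-46,138] → ·  [on edge]
    (0,4)@(1, 9): e=[28,58,6] → █
    (3,4)@(7, 9): e=[16,-26,102] → ·
    (0,5)@(1, 11): e=[40,50,2] → █
    (2,5)@(5, 11): e=[32,-6,66] → ·
    (0,6)@(1, 13): e=[52,42,-2] → ·
  covered (12 px):
    · · · · · ·
    · · · · · ·
    █ █ · · · ·
    █ █ █ · · ·
    █ █ █ · · ·
    █ █ · · · ·
    · █ · · · ·
    · █ · · · ·
    · · · · · ·
    · · · · · ·
    · · · · · ·

Z-buffer (winner per pixel, '.' = empty):
  . . . . . 3
  . . . . 3 .
  4 4 . 3 . .
  4 4 4 . 2 .
  4 4 4 0 . .
  4 4 0 . . .
  . 4 . 2 . .
  . 4 . . . .
  . . . . . .
  . . . . . .
  . . . . . .

Answer: 0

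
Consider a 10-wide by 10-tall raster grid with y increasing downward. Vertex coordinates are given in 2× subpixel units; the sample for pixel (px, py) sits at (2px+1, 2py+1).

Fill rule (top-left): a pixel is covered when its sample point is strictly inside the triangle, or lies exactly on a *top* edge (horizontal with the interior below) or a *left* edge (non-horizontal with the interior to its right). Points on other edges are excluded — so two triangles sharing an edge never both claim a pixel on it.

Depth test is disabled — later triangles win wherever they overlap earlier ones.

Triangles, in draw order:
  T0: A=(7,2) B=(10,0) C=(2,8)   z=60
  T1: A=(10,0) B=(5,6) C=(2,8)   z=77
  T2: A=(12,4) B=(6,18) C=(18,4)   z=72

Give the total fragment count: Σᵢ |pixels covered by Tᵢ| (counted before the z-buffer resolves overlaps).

T0:
  2·area = 8
  edge (7, 2)→(10, 0): d=(3,-2) top-left  bias=+0
  edge (10, 0)→(2, 8): d=(-8,8) right/bottom  bias=-1
  edge (2, 8)→(7, 2): d=(5,-6) top-left  bias=+0
    (4,0)@(9, 1): e=[1,0,7] → .  [on edge]
    (3,1)@(7, 3): e=[3,0,5] → .  [on edge]
    (2,2)@(5, 5): e=[5,0,3] → .  [on edge]
    (1,3)@(3, 7): e=[7,0,1] → .  [on edge]
    (0,4)@(1, 9): e=[9,0,-1] → .  [on edge]
  covered (0 px):
    . . . . . . . . . .
    . . . . . . . . . .
    . . . . . . . . . .
    . . . . . . . . . .
    . . . . . . . . . .
    . . . . . . . . . .
    . . . . . . . . . .
    . . . . . . . . . .
    . . . . . . . . . .
    . . . . . . . . . .
T1:
  2·area = 8
  edge (10, 0)→(5, 6): d=(-5,6) right/bottom  bias=-1
  edge (5, 6)→(2, 8): d=(-3,2) right/bottom  bias=-1
  edge (2, 8)→(10, 0): d=(8,-8) top-left  bias=+0
    (4,0)@(9, 1): e=[1,7,0] → X  [on edge]
    (5,0)@(11, 1): e=[-11,3,16] → .
    (3,1)@(7, 3): e=[3,5,0] → X  [on edge]
    (4,1)@(9, 3): e=[-9,1,16] → .
    (2,2)@(5, 5): e=[5,3,0] → X  [on edge]
    (3,2)@(7, 5): e=[-7,-1,16] → .
    (1,3)@(3, 7): e=[7,1,0] → X  [on edge]
    (2,3)@(5, 7): e=[-5,-3,16] → .
    (0,4)@(1, 9): e=[9,-1,0] → .  [on edge]
    (1,4)@(3, 9): e=[-3,-5,16] → .
  covered (4 px):
    . . . . X . . . . .
    . . . X . . . . . .
    . . X . . . . . . .
    . X . . . . . . . .
    . . . . . . . . . .
    . . . . . . . . . .
    . . . . . . . . . .
    . . . . . . . . . .
    . . . . . . . . . .
    . . . . . . . . . .
T2:
  2·area = 84  (B↔C swapped to make it positive)
  edge (12, 4)→(18, 4): d=(6,0) top-left  bias=+0
  edge (18, 4)→(6, 18): d=(-12,14) right/bottom  bias=-1
  edge (6, 18)→(12, 4): d=(6,-14) top-left  bias=+0
    (6,2)@(13, 5): e=[6,58,20] → X
    (7,2)@(15, 5): e=[6,30,48] → X
    (8,2)@(17, 5): e=[6,2,76] → X
    (9,2)@(19, 5): e=[6,-26,104] → .
    (5,3)@(11, 7): e=[18,62,4] → X
    (8,3)@(17, 7): e=[18,-22,88] → .
    (5,4)@(11, 9): e=[30,38,16] → X
    (7,4)@(15, 9): e=[30,-18,72] → .
    (4,5)@(9, 11): e=[42,42,0] → X  [on edge]
    (6,5)@(13, 11): e=[42,-14,56] → .
    (4,6)@(9, 13): e=[54,18,12] → X
    (5,6)@(11, 13): e=[54,-10,40] → .
  covered (11 px):
    . . . . . . . . . .
    . . . . . . . . . .
    . . . . . . X X X .
    . . . . . X X X . .
    . . . . . X X . . .
    . . . . X X . . . .
    . . . . X . . . . .
    . . . . . . . . . .
    . . . . . . . . . .
    . . . . . . . . . .

Final: 15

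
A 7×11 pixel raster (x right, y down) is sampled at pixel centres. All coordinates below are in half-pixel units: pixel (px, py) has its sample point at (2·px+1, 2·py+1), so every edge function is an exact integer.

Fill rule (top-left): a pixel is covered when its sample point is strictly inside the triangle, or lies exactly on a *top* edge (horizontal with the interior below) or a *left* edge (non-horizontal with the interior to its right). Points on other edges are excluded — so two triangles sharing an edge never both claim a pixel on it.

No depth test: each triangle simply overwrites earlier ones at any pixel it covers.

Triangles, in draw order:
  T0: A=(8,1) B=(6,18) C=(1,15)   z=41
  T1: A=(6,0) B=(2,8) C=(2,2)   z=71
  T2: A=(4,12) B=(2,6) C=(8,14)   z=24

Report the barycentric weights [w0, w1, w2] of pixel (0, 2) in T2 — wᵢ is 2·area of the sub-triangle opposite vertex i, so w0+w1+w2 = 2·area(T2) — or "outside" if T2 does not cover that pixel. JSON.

T0:
  2·area = 91
  edge (8, 1)→(6, 18): d=(-2,17) right/bottom  bias=-1
  edge (6, 18)→(1, 15): d=(-5,-3) top-left  bias=+0
  edge (1, 15)→(8, 1): d=(7,-14) top-left  bias=+0
    (3,1)@(7, 3): e=[13,78,0] → █  [on edge]
    (4,1)@(9, 3): e=[-21,84,28] → ·
    (3,2)@(7, 5): e=[9,68,14] → █
    (4,2)@(9, 5): e=[-25,74,42] → ·
    (2,3)@(5, 7): e=[39,52,0] → █  [on edge]
    (4,3)@(9, 7): e=[-29,64,56] → ·
    (2,4)@(5, 9): e=[35,42,14] → █
    (4,4)@(9, 9): e=[-33,54,70] → ·
    (1,5)@(3, 11): e=[65,26,0] → █  [on edge]
    (3,5)@(7, 11): e=[-3,38,56] → ·
    (1,6)@(3, 13): e=[61,16,14] → █
    (3,6)@(7, 13): e=[-7,28,70] → ·
    (0,7)@(1, 15): e=[91,0,0] → █  [on edge]
    (5,10)@(11, 21): e=[-91,0,182] → ·  [on edge]
  covered (14 px):
    · · · · · · ·
    · · · █ · · ·
    · · · █ · · ·
    · · █ █ · · ·
    · · █ █ · · ·
    · █ █ · · · ·
    · █ █ · · · ·
    █ █ █ · · · ·
    · · █ · · · ·
    · · · · · · ·
    · · · · · · ·
T1:
  2·area = 24
  edge (6, 0)→(2, 8): d=(-4,8) right/bottom  bias=-1
  edge (2, 8)→(2, 2): d=(0,-6) top-left  bias=+0
  edge (2, 2)→(6, 0): d=(4,-2) top-left  bias=+0
    (2,0)@(5, 1): e=[4,18,2] → █
    (3,0)@(7, 1): e=[-12,30,6] → ·
    (1,1)@(3, 3): e=[12,6,6] → █
    (2,1)@(5, 3): e=[-4,18,10] → ·
    (1,2)@(3, 5): e=[4,6,14] → █
    (2,2)@(5, 5): e=[-12,18,18] → ·
    (1,3)@(3, 7): e=[-4,6,22] → ·
  covered (3 px):
    · · █ · · · ·
    · █ · · · · ·
    · █ · · · · ·
    · · · · · · ·
    · · · · · · ·
    · · · · · · ·
    · · · · · · ·
    · · · · · · ·
    · · · · · · ·
    · · · · · · ·
    · · · · · · ·
T2:
  2·area = 20
  edge (4, 12)→(2, 6): d=(-2,-6) top-left  bias=+0
  edge (2, 6)→(8, 14): d=(6,8) right/bottom  bias=-1
  edge (8, 14)→(4, 12): d=(-4,-2) top-left  bias=+0
    (0,1)@(1, 3): e=[0,-10,30] → ·  [on edge]
    (1,4)@(3, 9): e=[0,10,10] → █  [on edge]
    (2,4)@(5, 9): e=[12,-6,14] → ·
    (1,5)@(3, 11): e=[-4,22,2] → ·
    (2,5)@(5, 11): e=[8,6,6] → █
    (3,5)@(7, 11): e=[20,-10,10] → ·
    (2,6)@(5, 13): e=[4,18,-2] → ·
    (3,6)@(7, 13): e=[16,2,2] → █
    (4,6)@(9, 13): e=[28,-14,6] → ·
    (2,7)@(5, 15): e=[0,30,-10] → ·  [on edge]
    (3,7)@(7, 15): e=[12,14,-6] → ·
    (3,10)@(7, 21): e=[0,50,-30] → ·  [on edge]
  covered (3 px):
    · · · · · · ·
    · · · · · · ·
    · · · · · · ·
    · · · · · · ·
    · █ · · · · ·
    · · █ · · · ·
    · · · █ · · ·
    · · · · · · ·
    · · · · · · ·
    · · · · · · ·
    · · · · · · ·

Answer: "outside"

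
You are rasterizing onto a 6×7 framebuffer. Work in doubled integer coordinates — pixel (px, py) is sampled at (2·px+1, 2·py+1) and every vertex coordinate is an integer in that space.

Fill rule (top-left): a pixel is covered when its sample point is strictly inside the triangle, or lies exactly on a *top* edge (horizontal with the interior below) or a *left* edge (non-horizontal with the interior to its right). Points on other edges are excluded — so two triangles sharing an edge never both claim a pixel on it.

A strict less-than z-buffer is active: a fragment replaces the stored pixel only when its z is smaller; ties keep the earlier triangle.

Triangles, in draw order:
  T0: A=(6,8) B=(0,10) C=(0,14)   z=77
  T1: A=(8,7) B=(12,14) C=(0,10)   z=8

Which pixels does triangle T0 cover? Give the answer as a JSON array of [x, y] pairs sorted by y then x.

T0:
  2·area = 24  (B↔C swapped to make it positive)
  edge (6, 8)→(0, 14): d=(-6,6) right/bottom  bias=-1
  edge (0, 14)→(0, 10): d=(0,-4) top-left  bias=+0
  edge (0, 10)→(6, 8): d=(6,-2) top-left  bias=+0
    (5,1)@(11, 3): e=[0,44,-20] → ·  [on edge]
    (4,2)@(9, 5): e=[0,36,-12] → ·  [on edge]
    (3,3)@(7, 7): e=[0,28,-4] → ·  [on edge]
    (4,3)@(9, 7): e=[-12,36,0] → ·  [on edge]
    (1,4)@(3, 9): e=[12,12,0] → #  [on edge]
    (2,4)@(5, 9): e=[0,20,4] → ·  [on edge]
    (0,5)@(1, 11): e=[12,4,8] → #
    (1,5)@(3, 11): e=[0,12,12] → ·  [on edge]
    (0,6)@(1, 13): e=[0,4,20] → ·  [on edge]
  covered (2 px):
    · · · · · ·
    · · · · · ·
    · · · · · ·
    · · · · · ·
    · # · · · ·
    # · · · · ·
    · · · · · ·
T1:
  2·area = 68
  edge (8, 7)→(12, 14): d=(4,7) right/bottom  bias=-1
  edge (12, 14)→(0, 10): d=(-12,-4) top-left  bias=+0
  edge (0, 10)→(8, 7): d=(8,-3) top-left  bias=+0
    (1,4)@(3, 9): e=[43,24,1] → #
    (2,4)@(5, 9): e=[29,32,7] → #
    (3,4)@(7, 9): e=[15,40,13] → #
    (4,4)@(9, 9): e=[1,48,19] → #
    (5,4)@(11, 9): e=[-13,56,25] → ·
    (1,5)@(3, 11): e=[51,0,17] → #  [on edge]
    (5,5)@(11, 11): e=[-5,32,41] → ·
    (1,6)@(3, 13): e=[59,-24,33] → ·
    (2,6)@(5, 13): e=[45,-16,39] → ·
    (3,6)@(7, 13): e=[31,-8,45] → ·
    (4,6)@(9, 13): e=[17,0,51] → #  [on edge]
    (5,6)@(11, 13): e=[3,8,57] → #
  covered (10 px):
    · · · · · ·
    · · · · · ·
    · · · · · ·
    · · · · · ·
    · # # # # ·
    · # # # # ·
    · · · · # #

Result: [[1,4],[0,5]]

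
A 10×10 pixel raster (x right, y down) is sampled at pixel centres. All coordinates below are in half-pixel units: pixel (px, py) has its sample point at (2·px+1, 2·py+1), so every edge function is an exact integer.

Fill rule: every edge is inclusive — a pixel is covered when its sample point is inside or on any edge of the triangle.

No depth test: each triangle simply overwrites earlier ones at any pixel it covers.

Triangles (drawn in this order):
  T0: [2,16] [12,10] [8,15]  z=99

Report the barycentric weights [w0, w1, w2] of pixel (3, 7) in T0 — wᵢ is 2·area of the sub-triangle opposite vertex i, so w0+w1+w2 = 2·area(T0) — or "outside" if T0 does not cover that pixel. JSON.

T0:
  2·area = 26
  edge (2, 16)→(12, 10): d=(10,-6) inclusive
  edge (12, 10)→(8, 15): d=(-4,5) inclusive
  edge (8, 15)→(2, 16): d=(-6,1) inclusive
    (8,3)@(17, 7): e=[0,-13,39] → ·  [on edge]
    (5,5)@(11, 11): e=[4,1,21] → █
    (6,5)@(13, 11): e=[16,-9,19] → ·
    (3,6)@(7, 13): e=[0,13,13] → █  [on edge]
    (4,6)@(9, 13): e=[12,3,11] → █
    (5,6)@(11, 13): e=[24,-7,9] → ·
    (2,7)@(5, 15): e=[8,15,3] → █
    (4,7)@(9, 15): e=[32,-5,-1] → ·
    (2,8)@(5, 17): e=[28,7,-9] → ·
    (3,8)@(7, 17): e=[40,-3,-11] → ·
  covered (5 px):
    · · · · · · · · · ·
    · · · · · · · · · ·
    · · · · · · · · · ·
    · · · · · · · · · ·
    · · · · · · · · · ·
    · · · · · █ · · · ·
    · · · █ █ · · · · ·
    · · █ █ · · · · · ·
    · · · · · · · · · ·
    · · · · · · · · · ·

Answer: [5,1,20]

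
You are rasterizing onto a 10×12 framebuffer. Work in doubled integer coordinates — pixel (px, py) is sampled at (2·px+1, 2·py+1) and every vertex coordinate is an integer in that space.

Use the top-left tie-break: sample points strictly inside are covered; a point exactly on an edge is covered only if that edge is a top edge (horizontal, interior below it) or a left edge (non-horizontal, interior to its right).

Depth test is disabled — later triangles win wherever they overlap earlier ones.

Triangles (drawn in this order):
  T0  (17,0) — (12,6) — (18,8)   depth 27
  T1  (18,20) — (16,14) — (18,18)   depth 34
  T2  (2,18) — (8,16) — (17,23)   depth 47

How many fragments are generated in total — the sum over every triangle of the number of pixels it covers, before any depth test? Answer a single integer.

T0:
  2·area = 46  (B↔C swapped to make it positive)
  edge (17, 0)→(18, 8): d=(1,8) right/bottom  bias=-1
  edge (18, 8)→(12, 6): d=(-6,-2) top-left  bias=+0
  edge (12, 6)→(17, 0): d=(5,-6) top-left  bias=+0
    (8,0)@(17, 1): e=[1,40,5] → #
    (9,0)@(19, 1): e=[-15,44,17] → ·
    (1,1)@(3, 3): e=[115,0,-69] → ·  [on edge]
    (7,1)@(15, 3): e=[19,24,3] → #
    (9,1)@(19, 3): e=[-13,32,27] → ·
    (4,2)@(9, 5): e=[69,0,-23] → ·  [on edge]
    (6,2)@(13, 5): e=[37,8,1] → #
    (9,2)@(19, 5): e=[-11,20,37] → ·
    (6,3)@(13, 7): e=[39,-4,11] → ·
    (7,3)@(15, 7): e=[23,0,23] → #  [on edge]
    (9,3)@(19, 7): e=[-9,8,47] → ·
    (7,4)@(15, 9): e=[25,-12,33] → ·
  covered (8 px):
    · · · · · · · · # ·
    · · · · · · · # # ·
    · · · · · · # # # ·
    · · · · · · · # # ·
    · · · · · · · · · ·
    · · · · · · · · · ·
    · · · · · · · · · ·
    · · · · · · · · · ·
    · · · · · · · · · ·
    · · · · · · · · · ·
    · · · · · · · · · ·
    · · · · · · · · · ·
T1:
  2·area = 4
  edge (18, 20)→(16, 14): d=(-2,-6) top-left  bias=+0
  edge (16, 14)→(18, 18): d=(2,4) right/bottom  bias=-1
  edge (18, 18)→(18, 20): d=(0,2) right/bottom  bias=-1
    (6,2)@(13, 5): e=[0,-6,10] → ·  [on edge]
    (7,5)@(15, 11): e=[0,-2,6] → ·  [on edge]
    (8,8)@(17, 17): e=[0,2,2] → #  [on edge]
    (9,8)@(19, 17): e=[12,-6,-2] → ·
    (8,9)@(17, 19): e=[-4,6,2] → ·
    (9,11)@(19, 23): e=[0,6,-2] → ·  [on edge]
  covered (1 px):
    · · · · · · · · · ·
    · · · · · · · · · ·
    · · · · · · · · · ·
    · · · · · · · · · ·
    · · · · · · · · · ·
    · · · · · · · · · ·
    · · · · · · · · · ·
    · · · · · · · · · ·
    · · · · · · · · # ·
    · · · · · · · · · ·
    · · · · · · · · · ·
    · · · · · · · · · ·
T2:
  2·area = 60
  edge (2, 18)→(8, 16): d=(6,-2) top-left  bias=+0
  edge (8, 16)→(17, 23): d=(9,7) right/bottom  bias=-1
  edge (17, 23)→(2, 18): d=(-15,-5) top-left  bias=+0
    (8,6)@(17, 13): e=[0,-90,150] → ·  [on edge]
    (5,7)@(11, 15): e=[0,-30,90] → ·  [on edge]
    (2,8)@(5, 17): e=[0,30,30] → #  [on edge]
    (3,8)@(7, 17): e=[4,16,40] → #
    (4,8)@(9, 17): e=[8,2,50] → #
    (5,8)@(11, 17): e=[12,-12,60] → ·
    (2,9)@(5, 19): e=[12,48,0] → #  [on edge]
    (5,9)@(11, 19): e=[24,6,30] → #
    (6,9)@(13, 19): e=[28,-8,40] → ·
    (2,10)@(5, 21): e=[24,66,-30] → ·
    (3,10)@(7, 21): e=[28,52,-20] → ·
    (4,10)@(9, 21): e=[32,38,-10] → ·
    (5,10)@(11, 21): e=[36,24,0] → #  [on edge]
    (8,11)@(17, 23): e=[60,0,0] → ·  [on edge]
  covered (9 px):
    · · · · · · · · · ·
    · · · · · · · · · ·
    · · · · · · · · · ·
    · · · · · · · · · ·
    · · · · · · · · · ·
    · · · · · · · · · ·
    · · · · · · · · · ·
    · · · · · · · · · ·
    · · # # # · · · · ·
    · · # # # # · · · ·
    · · · · · # # · · ·
    · · · · · · · · · ·

Result: 18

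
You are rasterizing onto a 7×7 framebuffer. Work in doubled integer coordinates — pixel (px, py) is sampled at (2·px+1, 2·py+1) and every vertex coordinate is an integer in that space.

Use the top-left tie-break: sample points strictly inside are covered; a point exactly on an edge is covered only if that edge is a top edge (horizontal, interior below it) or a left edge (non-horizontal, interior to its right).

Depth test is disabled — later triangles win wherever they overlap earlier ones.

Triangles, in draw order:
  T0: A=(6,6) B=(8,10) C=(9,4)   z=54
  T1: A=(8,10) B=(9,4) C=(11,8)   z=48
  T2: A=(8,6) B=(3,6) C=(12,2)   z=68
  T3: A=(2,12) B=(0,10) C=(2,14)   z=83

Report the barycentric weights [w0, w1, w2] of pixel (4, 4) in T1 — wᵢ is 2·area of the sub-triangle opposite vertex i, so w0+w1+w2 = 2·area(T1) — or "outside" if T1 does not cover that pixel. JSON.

T0:
  2·area = 16  (B↔C swapped to make it positive)
  edge (6, 6)→(9, 4): d=(3,-2) top-left  bias=+0
  edge (9, 4)→(8, 10): d=(-1,6) right/bottom  bias=-1
  edge (8, 10)→(6, 6): d=(-2,-4) top-left  bias=+0
    (3,3)@(7, 7): e=[5,9,2] → X
    (4,3)@(9, 7): e=[9,-3,10] → .
    (3,4)@(7, 9): e=[11,7,-2] → .
  covered (1 px):
    . . . . . . .
    . . . . . . .
    . . . . . . .
    . . . X . . .
    . . . . . . .
    . . . . . . .
    . . . . . . .
T1:
  2·area = 16
  edge (8, 10)→(9, 4): d=(1,-6) top-left  bias=+0
  edge (9, 4)→(11, 8): d=(2,4) right/bottom  bias=-1
  edge (11, 8)→(8, 10): d=(-3,2) right/bottom  bias=-1
    (4,2)@(9, 5): e=[1,2,13] → X
    (5,2)@(11, 5): e=[13,-6,9] → .
    (4,3)@(9, 7): e=[3,6,7] → X
    (5,3)@(11, 7): e=[15,-2,3] → .
    (4,4)@(9, 9): e=[5,10,1] → X
    (5,4)@(11, 9): e=[17,2,-3] → .
    (4,5)@(9, 11): e=[7,14,-5] → .
  covered (3 px):
    . . . . . . .
    . . . . . . .
    . . . . X . .
    . . . . X . .
    . . . . X . .
    . . . . . . .
    . . . . . . .
T2:
  2·area = 20
  edge (8, 6)→(3, 6): d=(-5,0) right/bottom  bias=-1
  edge (3, 6)→(12, 2): d=(9,-4) top-left  bias=+0
  edge (12, 2)→(8, 6): d=(-4,4) right/bottom  bias=-1
    (6,0)@(13, 1): e=[25,-5,0] → .  [on edge]
    (5,1)@(11, 3): e=[15,5,0] → .  [on edge]
    (3,2)@(7, 5): e=[5,7,8] → X
    (4,2)@(9, 5): e=[5,15,0] → .  [on edge]
    (3,3)@(7, 7): e=[-5,25,0] → .  [on edge]
    (2,4)@(5, 9): e=[-15,35,0] → .  [on edge]
    (1,5)@(3, 11): e=[-25,45,0] → .  [on edge]
    (0,6)@(1, 13): e=[-35,55,0] → .  [on edge]
  covered (1 px):
    . . . . . . .
    . . . . . . .
    . . . X . . .
    . . . . . . .
    . . . . . . .
    . . . . . . .
    . . . . . . .
T3:
  2·area = 4  (B↔C swapped to make it positive)
  edge (2, 12)→(2, 14): d=(0,2) right/bottom  bias=-1
  edge (2, 14)→(0, 10): d=(-2,-4) top-left  bias=+0
  edge (0, 10)→(2, 12): d=(2,2) right/bottom  bias=-1
    (0,5)@(1, 11): e=[2,2,0] → .  [on edge]
    (1,6)@(3, 13): e=[-2,6,0] → .  [on edge]
  covered (0 px):
    . . . . . . .
    . . . . . . .
    . . . . . . .
    . . . . . . .
    . . . . . . .
    . . . . . . .
    . . . . . . .

Answer: [10,1,5]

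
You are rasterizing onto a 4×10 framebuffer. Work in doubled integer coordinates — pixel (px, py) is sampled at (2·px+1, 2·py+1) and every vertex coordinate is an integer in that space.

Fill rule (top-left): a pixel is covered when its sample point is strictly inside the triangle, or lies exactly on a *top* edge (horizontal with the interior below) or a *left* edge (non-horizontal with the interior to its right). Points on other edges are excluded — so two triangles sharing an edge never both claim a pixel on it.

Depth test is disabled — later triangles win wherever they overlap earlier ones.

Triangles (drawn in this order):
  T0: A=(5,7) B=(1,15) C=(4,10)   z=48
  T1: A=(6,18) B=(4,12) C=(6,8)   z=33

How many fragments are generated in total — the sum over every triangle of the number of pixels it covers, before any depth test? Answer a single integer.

T0:
  2·area = 4  (B↔C swapped to make it positive)
  edge (5, 7)→(4, 10): d=(-1,3) right/bottom  bias=-1
  edge (4, 10)→(1, 15): d=(-3,5) right/bottom  bias=-1
  edge (1, 15)→(5, 7): d=(4,-8) top-left  bias=+0
    (3,0)@(7, 1): e=[0,12,-8] → .  [on edge]
    (3,1)@(7, 3): e=[-2,6,0] → .  [on edge]
    (3,2)@(7, 5): e=[-4,0,8] → .  [on edge]
    (2,3)@(5, 7): e=[0,4,0] → .  [on edge]
    (1,5)@(3, 11): e=[2,2,0] → X  [on edge]
    (2,5)@(5, 11): e=[-4,-8,16] → .
    (1,6)@(3, 13): e=[0,-4,8] → .  [on edge]
    (0,7)@(1, 15): e=[4,0,0] → .  [on edge]
    (0,9)@(1, 19): e=[0,-12,16] → .  [on edge]
  covered (1 px):
    . . . .
    . . . .
    . . . .
    . . . .
    . . . .
    . X . .
    . . . .
    . . . .
    . . . .
    . . . .
T1:
  2·area = 20
  edge (6, 18)→(4, 12): d=(-2,-6) top-left  bias=+0
  edge (4, 12)→(6, 8): d=(2,-4) top-left  bias=+0
  edge (6, 8)→(6, 18): d=(0,10) right/bottom  bias=-1
    (0,1)@(1, 3): e=[0,-30,50] → .  [on edge]
    (1,4)@(3, 9): e=[0,-10,30] → .  [on edge]
    (2,5)@(5, 11): e=[8,2,10] → X
    (3,5)@(7, 11): e=[20,10,-10] → .
    (2,6)@(5, 13): e=[4,6,10] → X
    (3,6)@(7, 13): e=[16,14,-10] → .
    (2,7)@(5, 15): e=[0,10,10] → X  [on edge]
    (3,7)@(7, 15): e=[12,18,-10] → .
    (2,8)@(5, 17): e=[-4,14,10] → .
  covered (3 px):
    . . . .
    . . . .
    . . . .
    . . . .
    . . . .
    . . X .
    . . X .
    . . X .
    . . . .
    . . . .

Answer: 4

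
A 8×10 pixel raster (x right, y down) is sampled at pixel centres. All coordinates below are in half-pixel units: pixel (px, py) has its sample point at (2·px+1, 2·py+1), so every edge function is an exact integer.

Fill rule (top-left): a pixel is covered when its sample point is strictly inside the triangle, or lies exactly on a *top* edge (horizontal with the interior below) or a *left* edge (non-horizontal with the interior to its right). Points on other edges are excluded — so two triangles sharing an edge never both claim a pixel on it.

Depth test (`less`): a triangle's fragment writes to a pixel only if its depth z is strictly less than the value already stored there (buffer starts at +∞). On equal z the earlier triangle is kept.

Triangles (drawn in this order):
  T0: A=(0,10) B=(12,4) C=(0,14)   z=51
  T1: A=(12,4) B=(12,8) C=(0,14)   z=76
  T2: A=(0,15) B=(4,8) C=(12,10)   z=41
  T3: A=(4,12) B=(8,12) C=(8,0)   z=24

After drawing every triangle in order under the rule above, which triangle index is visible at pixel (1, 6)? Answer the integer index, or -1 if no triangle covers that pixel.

T0:
  2·area = 48
  edge (0, 10)→(12, 4): d=(12,-6) top-left  bias=+0
  edge (12, 4)→(0, 14): d=(-12,10) right/bottom  bias=-1
  edge (0, 14)→(0, 10): d=(0,-4) top-left  bias=+0
    (3,3)@(7, 7): e=[6,14,28] → █
    (4,3)@(9, 7): e=[18,-6,36] → ·
    (1,4)@(3, 9): e=[6,30,12] → █
    (2,4)@(5, 9): e=[18,10,20] → █
    (3,4)@(7, 9): e=[30,-10,28] → ·
    (0,5)@(1, 11): e=[18,26,4] → █
    (2,5)@(5, 11): e=[42,-14,20] → ·
    (0,6)@(1, 13): e=[42,2,4] → █
    (1,6)@(3, 13): e=[54,-18,12] → ·
    (0,7)@(1, 15): e=[66,-22,4] → ·
  covered (6 px):
    · · · · · · · ·
    · · · · · · · ·
    · · · · · · · ·
    · · · █ · · · ·
    · █ █ · · · · ·
    █ █ · · · · · ·
    █ · · · · · · ·
    · · · · · · · ·
    · · · · · · · ·
    · · · · · · · ·
T1:
  2·area = 48
  edge (12, 4)→(12, 8): d=(0,4) right/bottom  bias=-1
  edge (12, 8)→(0, 14): d=(-12,6) right/bottom  bias=-1
  edge (0, 14)→(12, 4): d=(12,-10) top-left  bias=+0
    (5,2)@(11, 5): e=[4,42,2] → █
    (6,2)@(13, 5): e=[-4,30,22] → ·
    (4,3)@(9, 7): e=[12,30,6] → █
    (6,3)@(13, 7): e=[-4,6,46] → ·
    (3,4)@(7, 9): e=[20,18,10] → █
    (5,4)@(11, 9): e=[4,-6,50] → ·
    (2,5)@(5, 11): e=[28,6,14] → █
    (3,5)@(7, 11): e=[20,-6,34] → ·
    (4,5)@(9, 11): e=[12,-18,54] → ·
    (2,6)@(5, 13): e=[28,-18,38] → ·
  covered (6 px):
    · · · · · · · ·
    · · · · · · · ·
    · · · · · █ · ·
    · · · · █ █ · ·
    · · · █ █ · · ·
    · · █ · · · · ·
    · · · · · · · ·
    · · · · · · · ·
    · · · · · · · ·
    · · · · · · · ·
T2:
  2·area = 64
  edge (0, 15)→(4, 8): d=(4,-7) top-left  bias=+0
  edge (4, 8)→(12, 10): d=(8,2) right/bottom  bias=-1
  edge (12, 10)→(0, 15): d=(-12,5) right/bottom  bias=-1
    (2,4)@(5, 9): e=[11,6,47] → █
    (3,4)@(7, 9): e=[25,2,37] → █
    (4,4)@(9, 9): e=[39,-2,27] → ·
    (1,5)@(3, 11): e=[5,26,33] → █
    (4,5)@(9, 11): e=[47,14,3] → █
    (5,5)@(11, 11): e=[61,10,-7] → ·
    (1,6)@(3, 13): e=[13,42,9] → █
    (2,6)@(5, 13): e=[27,38,-1] → ·
    (3,6)@(7, 13): e=[41,34,-11] → ·
    (4,6)@(9, 13): e=[55,30,-21] → ·
    (1,7)@(3, 15): e=[21,58,-15] → ·
  covered (7 px):
    · · · · · · · ·
    · · · · · · · ·
    · · · · · · · ·
    · · · · · · · ·
    · · █ █ · · · ·
    · █ █ █ █ · · ·
    · █ · · · · · ·
    · · · · · · · ·
    · · · · · · · ·
    · · · · · · · ·
T3:
  2·area = 48  (B↔C swapped to make it positive)
  edge (4, 12)→(8, 0): d=(4,-12) top-left  bias=+0
  edge (8, 0)→(8, 12): d=(0,12) right/bottom  bias=-1
  edge (8, 12)→(4, 12): d=(-4,0) right/bottom  bias=-1
    (3,1)@(7, 3): e=[0,12,36] → █  [on edge]
    (4,1)@(9, 3): e=[24,-12,36] → ·
    (3,2)@(7, 5): e=[8,12,28] → █
    (4,2)@(9, 5): e=[32,-12,28] → ·
    (3,3)@(7, 7): e=[16,12,20] → █
    (4,3)@(9, 7): e=[40,-12,20] → ·
    (2,4)@(5, 9): e=[0,36,12] → █  [on edge]
    (4,4)@(9, 9): e=[48,-12,12] → ·
    (2,5)@(5, 11): e=[8,36,4] → █
    (4,5)@(9, 11): e=[56,-12,4] → ·
    (2,6)@(5, 13): e=[16,36,-4] → ·
    (3,6)@(7, 13): e=[40,12,-4] → ·
    (1,7)@(3, 15): e=[0,60,-12] → ·  [on edge]
  covered (7 px):
    · · · · · · · ·
    · · · █ · · · ·
    · · · █ · · · ·
    · · · █ · · · ·
    · · █ █ · · · ·
    · · █ █ · · · ·
    · · · · · · · ·
    · · · · · · · ·
    · · · · · · · ·
    · · · · · · · ·

Z-buffer (winner per pixel, '.' = empty):
  . . . . . . . .
  . . . 3 . . . .
  . . . 3 . 1 . .
  . . . 3 1 1 . .
  . 0 3 3 1 . . .
  0 2 3 3 2 . . .
  0 2 . . . . . .
  . . . . . . . .
  . . . . . . . .
  . . . . . . . .

Answer: 2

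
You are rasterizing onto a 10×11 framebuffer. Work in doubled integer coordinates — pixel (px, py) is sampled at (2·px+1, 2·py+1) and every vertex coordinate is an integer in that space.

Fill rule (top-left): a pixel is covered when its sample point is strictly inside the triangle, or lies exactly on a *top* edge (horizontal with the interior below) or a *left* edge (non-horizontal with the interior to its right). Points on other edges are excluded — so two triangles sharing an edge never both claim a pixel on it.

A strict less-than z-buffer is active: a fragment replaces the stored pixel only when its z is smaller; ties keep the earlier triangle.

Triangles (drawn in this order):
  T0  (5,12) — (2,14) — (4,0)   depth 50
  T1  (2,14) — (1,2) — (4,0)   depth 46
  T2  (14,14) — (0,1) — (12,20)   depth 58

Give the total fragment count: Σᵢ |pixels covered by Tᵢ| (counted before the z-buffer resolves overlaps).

T0:
  2·area = 38
  edge (5, 12)→(2, 14): d=(-3,2) right/bottom  bias=-1
  edge (2, 14)→(4, 0): d=(2,-14) top-left  bias=+0
  edge (4, 0)→(5, 12): d=(1,12) right/bottom  bias=-1
    (1,3)@(3, 7): e=[19,0,19] → X  [on edge]
    (2,3)@(5, 7): e=[15,28,-5] → .
    (1,4)@(3, 9): e=[13,4,21] → X
    (2,4)@(5, 9): e=[9,32,-3] → .
    (1,5)@(3, 11): e=[7,8,23] → X
    (2,5)@(5, 11): e=[3,36,-1] → .
    (1,6)@(3, 13): e=[1,12,25] → X
    (2,6)@(5, 13): e=[-3,40,1] → .
    (1,7)@(3, 15): e=[-5,16,27] → .
    (0,10)@(1, 21): e=[-19,0,57] → .  [on edge]
  covered (4 px):
    . . . . . . . . . .
    . . . . . . . . . .
    . . . . . . . . . .
    . X . . . . . . . .
    . X . . . . . . . .
    . X . . . . . . . .
    . X . . . . . . . .
    . . . . . . . . . .
    . . . . . . . . . .
    . . . . . . . . . .
    . . . . . . . . . .
T1:
  2·area = 38
  edge (2, 14)→(1, 2): d=(-1,-12) top-left  bias=+0
  edge (1, 2)→(4, 0): d=(3,-2) top-left  bias=+0
  edge (4, 0)→(2, 14): d=(-2,14) right/bottom  bias=-1
    (1,0)@(3, 1): e=[25,1,12] → X
    (2,0)@(5, 1): e=[49,5,-16] → .
    (1,1)@(3, 3): e=[23,7,8] → X
    (2,1)@(5, 3): e=[47,11,-20] → .
    (1,2)@(3, 5): e=[21,13,4] → X
    (2,2)@(5, 5): e=[45,17,-24] → .
    (1,3)@(3, 7): e=[19,19,0] → .  [on edge]
    (0,10)@(1, 21): e=[-19,57,0] → .  [on edge]
  covered (3 px):
    . X . . . . . . . .
    . X . . . . . . . .
    . X . . . . . . . .
    . . . . . . . . . .
    . . . . . . . . . .
    . . . . . . . . . .
    . . . . . . . . . .
    . . . . . . . . . .
    . . . . . . . . . .
    . . . . . . . . . .
    . . . . . . . . . .
T2:
  2·area = 110  (B↔C swapped to make it positive)
  edge (14, 14)→(12, 20): d=(-2,6) right/bottom  bias=-1
  edge (12, 20)→(0, 1): d=(-12,-19) top-left  bias=+0
  edge (0, 1)→(14, 14): d=(14,13) right/bottom  bias=-1
    (1,2)@(3, 5): e=[84,9,17] → X
    (2,2)@(5, 5): e=[72,47,-9] → .
    (8,2)@(17, 5): e=[0,275,-165] → .  [on edge]
    (1,3)@(3, 7): e=[80,-15,45] → .
    (2,3)@(5, 7): e=[68,23,19] → X
    (3,3)@(7, 7): e=[56,61,-7] → .
    (2,4)@(5, 9): e=[64,-1,47] → .
    (3,4)@(7, 9): e=[52,37,21] → X
    (4,4)@(9, 9): e=[40,75,-5] → .
    (3,5)@(7, 11): e=[48,13,49] → X
    (4,5)@(9, 11): e=[36,51,23] → X
    (5,5)@(11, 11): e=[24,89,-3] → .
    (7,5)@(15, 11): e=[0,165,-55] → .  [on edge]
    (6,8)@(13, 17): e=[0,55,55] → .  [on edge]
  covered (11 px):
    . . . . . . . . . .
    . . . . . . . . . .
    . X . . . . . . . .
    . . X . . . . . . .
    . . . X . . . . . .
    . . . X X . . . . .
    . . . . X X . . . .
    . . . . X X X . . .
    . . . . . X . . . .
    . . . . . . . . . .
    . . . . . . . . . .

Result: 18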